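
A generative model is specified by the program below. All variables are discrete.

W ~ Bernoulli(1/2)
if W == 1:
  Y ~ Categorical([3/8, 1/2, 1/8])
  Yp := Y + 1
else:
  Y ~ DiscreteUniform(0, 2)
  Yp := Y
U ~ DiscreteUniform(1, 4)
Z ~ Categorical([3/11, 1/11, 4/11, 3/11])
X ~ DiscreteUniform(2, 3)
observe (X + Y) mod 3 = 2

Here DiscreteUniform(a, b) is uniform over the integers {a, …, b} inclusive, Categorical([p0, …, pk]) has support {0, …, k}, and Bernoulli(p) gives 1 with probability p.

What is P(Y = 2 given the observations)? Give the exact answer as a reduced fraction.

Enumerate traces; 64 have nonzero weight after conditioning:
  (W=0, Y=0, U=1, Z=0, X=2) weight 1/176
  (W=0, Y=0, U=1, Z=1, X=2) weight 1/528
  (W=0, Y=0, U=1, Z=2, X=2) weight 1/132
  (W=0, Y=0, U=1, Z=3, X=2) weight 1/176
  (W=0, Y=0, U=2, Z=0, X=2) weight 1/176
  (W=0, Y=0, U=2, Z=1, X=2) weight 1/528
  (W=0, Y=0, U=2, Z=2, X=2) weight 1/132
  (W=0, Y=0, U=2, Z=3, X=2) weight 1/176
  (W=0, Y=2, U=1, Z=0, X=3) weight 1/176
  … 55 more
Group by Y:
  weight(Y=0) = 17/96
  weight(Y=2) = 11/96
Total weight = 17/96 + 11/96 = 7/24
P(Y=0 | obs) = 17/96 / 7/24 = 17/28
P(Y=2 | obs) = 11/96 / 7/24 = 11/28

P(Y = 2 | obs) = 11/28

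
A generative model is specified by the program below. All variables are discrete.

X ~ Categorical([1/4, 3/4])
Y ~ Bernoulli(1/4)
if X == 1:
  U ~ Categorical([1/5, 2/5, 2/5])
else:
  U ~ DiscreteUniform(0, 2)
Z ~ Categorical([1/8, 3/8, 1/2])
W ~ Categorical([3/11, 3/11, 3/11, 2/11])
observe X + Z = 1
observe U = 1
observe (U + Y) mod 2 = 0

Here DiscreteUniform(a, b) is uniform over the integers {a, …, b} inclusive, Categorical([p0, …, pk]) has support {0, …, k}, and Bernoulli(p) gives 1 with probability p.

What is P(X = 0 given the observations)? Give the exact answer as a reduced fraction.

Enumerate traces; 8 have nonzero weight after conditioning:
  (X=0, Y=1, U=1, Z=1, W=0) weight 3/1408
  (X=0, Y=1, U=1, Z=1, W=1) weight 3/1408
  (X=0, Y=1, U=1, Z=1, W=2) weight 3/1408
  (X=0, Y=1, U=1, Z=1, W=3) weight 1/704
  (X=1, Y=1, U=1, Z=0, W=0) weight 9/3520
  (X=1, Y=1, U=1, Z=0, W=1) weight 9/3520
  (X=1, Y=1, U=1, Z=0, W=2) weight 9/3520
  (X=1, Y=1, U=1, Z=0, W=3) weight 3/1760
Group by X:
  weight(X=0) = 1/128
  weight(X=1) = 3/320
Total weight = 1/128 + 3/320 = 11/640
P(X=0 | obs) = 1/128 / 11/640 = 5/11
P(X=1 | obs) = 3/320 / 11/640 = 6/11

P(X = 0 | obs) = 5/11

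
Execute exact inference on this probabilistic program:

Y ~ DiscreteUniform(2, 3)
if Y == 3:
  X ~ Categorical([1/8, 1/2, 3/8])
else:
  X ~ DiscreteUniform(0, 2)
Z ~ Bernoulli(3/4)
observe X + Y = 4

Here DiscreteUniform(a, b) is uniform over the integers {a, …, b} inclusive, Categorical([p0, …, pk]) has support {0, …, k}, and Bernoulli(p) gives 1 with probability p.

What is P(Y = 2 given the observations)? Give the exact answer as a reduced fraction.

Enumerate traces; 4 have nonzero weight after conditioning:
  (Y=2, X=2, Z=0) weight 1/24
  (Y=2, X=2, Z=1) weight 1/8
  (Y=3, X=1, Z=0) weight 1/16
  (Y=3, X=1, Z=1) weight 3/16
Group by Y:
  weight(Y=2) = 1/6
  weight(Y=3) = 1/4
Total weight = 1/6 + 1/4 = 5/12
P(Y=2 | obs) = 1/6 / 5/12 = 2/5
P(Y=3 | obs) = 1/4 / 5/12 = 3/5

P(Y = 2 | obs) = 2/5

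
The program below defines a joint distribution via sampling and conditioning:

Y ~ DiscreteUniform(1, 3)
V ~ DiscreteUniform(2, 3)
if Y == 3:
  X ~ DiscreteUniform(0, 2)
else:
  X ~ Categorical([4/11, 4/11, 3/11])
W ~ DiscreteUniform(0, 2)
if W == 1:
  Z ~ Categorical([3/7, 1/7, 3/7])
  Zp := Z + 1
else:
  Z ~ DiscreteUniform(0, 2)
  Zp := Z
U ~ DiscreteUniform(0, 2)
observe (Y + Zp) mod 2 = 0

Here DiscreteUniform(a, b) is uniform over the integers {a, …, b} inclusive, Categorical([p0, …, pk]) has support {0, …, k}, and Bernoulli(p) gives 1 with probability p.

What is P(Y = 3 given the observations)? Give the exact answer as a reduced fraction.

P(Y = 3 | obs) = 32/95

Enumerate traces; 234 have nonzero weight after conditioning:
  (Y=1, V=2, X=0, W=0, Z=1, U=0) weight 2/891
  (Y=1, V=2, X=0, W=0, Z=1, U=1) weight 2/891
  (Y=1, V=2, X=0, W=0, Z=1, U=2) weight 2/891
  (Y=1, V=2, X=0, W=1, Z=0, U=0) weight 2/693
  (Y=1, V=2, X=0, W=1, Z=0, U=1) weight 2/693
  (Y=1, V=2, X=0, W=1, Z=0, U=2) weight 2/693
  (Y=1, V=2, X=0, W=1, Z=2, U=0) weight 2/693
  (Y=1, V=2, X=0, W=1, Z=2, U=1) weight 2/693
  (Y=2, V=2, X=0, W=0, Z=0, U=0) weight 2/891
  (Y=3, V=2, X=0, W=0, Z=1, U=0) weight 1/486
  … 224 more
Group by Y:
  weight(Y=1) = 32/189
  weight(Y=2) = 31/189
  weight(Y=3) = 32/189
Total weight = 32/189 + 31/189 + 32/189 = 95/189
P(Y=1 | obs) = 32/189 / 95/189 = 32/95
P(Y=2 | obs) = 31/189 / 95/189 = 31/95
P(Y=3 | obs) = 32/189 / 95/189 = 32/95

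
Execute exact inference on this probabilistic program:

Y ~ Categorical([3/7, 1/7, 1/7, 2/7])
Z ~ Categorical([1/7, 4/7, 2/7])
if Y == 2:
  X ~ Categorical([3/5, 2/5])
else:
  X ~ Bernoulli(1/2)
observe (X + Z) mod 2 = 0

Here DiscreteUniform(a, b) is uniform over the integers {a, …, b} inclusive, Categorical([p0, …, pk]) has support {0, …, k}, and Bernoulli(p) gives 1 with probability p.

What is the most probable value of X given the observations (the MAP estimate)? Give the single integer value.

argmax_v P(X = v | obs) = 1

Enumerate traces; 12 have nonzero weight after conditioning:
  (Y=0, Z=0, X=0) weight 3/98
  (Y=0, Z=1, X=1) weight 6/49
  (Y=0, Z=2, X=0) weight 3/49
  (Y=1, Z=0, X=0) weight 1/98
  (Y=1, Z=1, X=1) weight 2/49
  (Y=1, Z=2, X=0) weight 1/49
  (Y=2, Z=0, X=0) weight 3/245
  (Y=2, Z=1, X=1) weight 8/245
  … 4 more
Group by X:
  weight(X=0) = 54/245
  weight(X=1) = 68/245
Total weight = 54/245 + 68/245 = 122/245
P(X=0 | obs) = 54/245 / 122/245 = 27/61
P(X=1 | obs) = 68/245 / 122/245 = 34/61
argmax = 1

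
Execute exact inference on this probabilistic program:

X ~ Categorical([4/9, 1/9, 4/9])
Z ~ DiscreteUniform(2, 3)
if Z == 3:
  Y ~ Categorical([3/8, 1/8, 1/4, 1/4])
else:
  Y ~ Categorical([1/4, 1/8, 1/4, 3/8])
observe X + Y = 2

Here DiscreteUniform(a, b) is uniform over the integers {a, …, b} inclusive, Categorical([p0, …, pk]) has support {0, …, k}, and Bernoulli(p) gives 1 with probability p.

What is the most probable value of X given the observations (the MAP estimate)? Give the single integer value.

Enumerate traces; 6 have nonzero weight after conditioning:
  (X=0, Z=2, Y=2) weight 1/18
  (X=0, Z=3, Y=2) weight 1/18
  (X=1, Z=2, Y=1) weight 1/144
  (X=1, Z=3, Y=1) weight 1/144
  (X=2, Z=2, Y=0) weight 1/18
  (X=2, Z=3, Y=0) weight 1/12
Group by X:
  weight(X=0) = 1/9
  weight(X=1) = 1/72
  weight(X=2) = 5/36
Total weight = 1/9 + 1/72 + 5/36 = 19/72
P(X=0 | obs) = 1/9 / 19/72 = 8/19
P(X=1 | obs) = 1/72 / 19/72 = 1/19
P(X=2 | obs) = 5/36 / 19/72 = 10/19
argmax = 2

argmax_v P(X = v | obs) = 2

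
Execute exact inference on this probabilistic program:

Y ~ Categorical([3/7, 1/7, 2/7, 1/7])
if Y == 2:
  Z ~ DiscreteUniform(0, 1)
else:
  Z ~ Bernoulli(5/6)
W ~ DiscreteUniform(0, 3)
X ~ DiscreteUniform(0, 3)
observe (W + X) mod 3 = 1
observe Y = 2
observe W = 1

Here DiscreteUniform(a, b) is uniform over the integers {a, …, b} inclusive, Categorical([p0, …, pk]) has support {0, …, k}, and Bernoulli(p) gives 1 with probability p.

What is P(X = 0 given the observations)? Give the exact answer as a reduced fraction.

P(X = 0 | obs) = 1/2

Enumerate traces; 4 have nonzero weight after conditioning:
  (Y=2, Z=0, W=1, X=0) weight 1/112
  (Y=2, Z=0, W=1, X=3) weight 1/112
  (Y=2, Z=1, W=1, X=0) weight 1/112
  (Y=2, Z=1, W=1, X=3) weight 1/112
Group by X:
  weight(X=0) = 1/56
  weight(X=3) = 1/56
Total weight = 1/56 + 1/56 = 1/28
P(X=0 | obs) = 1/56 / 1/28 = 1/2
P(X=3 | obs) = 1/56 / 1/28 = 1/2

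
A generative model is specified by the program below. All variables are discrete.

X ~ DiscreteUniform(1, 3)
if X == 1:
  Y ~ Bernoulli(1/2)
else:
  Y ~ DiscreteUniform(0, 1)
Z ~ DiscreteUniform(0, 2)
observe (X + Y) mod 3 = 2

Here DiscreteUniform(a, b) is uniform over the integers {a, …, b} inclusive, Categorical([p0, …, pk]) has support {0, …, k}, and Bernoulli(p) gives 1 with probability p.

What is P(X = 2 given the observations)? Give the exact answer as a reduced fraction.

P(X = 2 | obs) = 1/2

Enumerate traces; 6 have nonzero weight after conditioning:
  (X=1, Y=1, Z=0) weight 1/18
  (X=1, Y=1, Z=1) weight 1/18
  (X=1, Y=1, Z=2) weight 1/18
  (X=2, Y=0, Z=0) weight 1/18
  (X=2, Y=0, Z=1) weight 1/18
  (X=2, Y=0, Z=2) weight 1/18
Group by X:
  weight(X=1) = 1/6
  weight(X=2) = 1/6
Total weight = 1/6 + 1/6 = 1/3
P(X=1 | obs) = 1/6 / 1/3 = 1/2
P(X=2 | obs) = 1/6 / 1/3 = 1/2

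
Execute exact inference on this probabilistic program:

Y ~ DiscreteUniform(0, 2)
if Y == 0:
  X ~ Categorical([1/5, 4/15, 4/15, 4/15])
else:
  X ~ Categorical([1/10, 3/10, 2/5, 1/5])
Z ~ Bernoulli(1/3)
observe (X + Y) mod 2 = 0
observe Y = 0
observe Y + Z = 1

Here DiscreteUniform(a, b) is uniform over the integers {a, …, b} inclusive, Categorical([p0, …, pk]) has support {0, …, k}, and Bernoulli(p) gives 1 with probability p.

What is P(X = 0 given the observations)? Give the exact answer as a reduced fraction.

P(X = 0 | obs) = 3/7

Enumerate traces; 2 have nonzero weight after conditioning:
  (Y=0, X=0, Z=1) weight 1/45
  (Y=0, X=2, Z=1) weight 4/135
Group by X:
  weight(X=0) = 1/45
  weight(X=2) = 4/135
Total weight = 1/45 + 4/135 = 7/135
P(X=0 | obs) = 1/45 / 7/135 = 3/7
P(X=2 | obs) = 4/135 / 7/135 = 4/7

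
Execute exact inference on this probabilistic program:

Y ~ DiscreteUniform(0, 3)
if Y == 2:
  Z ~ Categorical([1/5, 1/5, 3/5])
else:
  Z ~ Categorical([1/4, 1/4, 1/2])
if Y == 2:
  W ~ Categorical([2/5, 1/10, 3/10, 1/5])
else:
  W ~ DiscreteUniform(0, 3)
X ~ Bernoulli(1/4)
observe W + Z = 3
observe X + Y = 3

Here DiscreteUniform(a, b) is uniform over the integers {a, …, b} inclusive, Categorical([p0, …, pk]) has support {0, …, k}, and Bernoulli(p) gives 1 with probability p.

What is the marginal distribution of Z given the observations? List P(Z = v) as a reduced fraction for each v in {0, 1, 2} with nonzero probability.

P(Z=0) = 1/4, P(Z=1) = 99/364, P(Z=2) = 87/182

Enumerate traces; 6 have nonzero weight after conditioning:
  (Y=2, Z=0, W=3, X=1) weight 1/400
  (Y=2, Z=1, W=2, X=1) weight 3/800
  (Y=2, Z=2, W=1, X=1) weight 3/800
  (Y=3, Z=0, W=3, X=0) weight 3/256
  (Y=3, Z=1, W=2, X=0) weight 3/256
  (Y=3, Z=2, W=1, X=0) weight 3/128
Group by Z:
  weight(Z=0) = 91/6400
  weight(Z=1) = 99/6400
  weight(Z=2) = 87/3200
Total weight = 91/6400 + 99/6400 + 87/3200 = 91/1600
P(Z=0 | obs) = 91/6400 / 91/1600 = 1/4
P(Z=1 | obs) = 99/6400 / 91/1600 = 99/364
P(Z=2 | obs) = 87/3200 / 91/1600 = 87/182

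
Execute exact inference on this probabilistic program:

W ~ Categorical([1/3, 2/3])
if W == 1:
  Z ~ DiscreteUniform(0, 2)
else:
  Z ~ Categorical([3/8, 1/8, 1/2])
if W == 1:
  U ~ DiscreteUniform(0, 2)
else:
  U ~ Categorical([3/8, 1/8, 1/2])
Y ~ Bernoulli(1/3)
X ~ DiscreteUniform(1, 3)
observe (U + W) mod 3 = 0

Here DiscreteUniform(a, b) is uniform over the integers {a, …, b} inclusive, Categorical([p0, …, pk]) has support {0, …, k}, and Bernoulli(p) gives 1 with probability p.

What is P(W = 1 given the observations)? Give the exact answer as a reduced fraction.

P(W = 1 | obs) = 16/25

Enumerate traces; 36 have nonzero weight after conditioning:
  (W=0, Z=0, U=0, Y=0, X=1) weight 1/96
  (W=0, Z=0, U=0, Y=0, X=2) weight 1/96
  (W=0, Z=0, U=0, Y=0, X=3) weight 1/96
  (W=0, Z=0, U=0, Y=1, X=1) weight 1/192
  (W=0, Z=0, U=0, Y=1, X=2) weight 1/192
  (W=0, Z=0, U=0, Y=1, X=3) weight 1/192
  (W=0, Z=1, U=0, Y=0, X=1) weight 1/288
  (W=0, Z=1, U=0, Y=0, X=2) weight 1/288
  (W=1, Z=0, U=2, Y=0, X=1) weight 4/243
  … 27 more
Group by W:
  weight(W=0) = 1/8
  weight(W=1) = 2/9
Total weight = 1/8 + 2/9 = 25/72
P(W=0 | obs) = 1/8 / 25/72 = 9/25
P(W=1 | obs) = 2/9 / 25/72 = 16/25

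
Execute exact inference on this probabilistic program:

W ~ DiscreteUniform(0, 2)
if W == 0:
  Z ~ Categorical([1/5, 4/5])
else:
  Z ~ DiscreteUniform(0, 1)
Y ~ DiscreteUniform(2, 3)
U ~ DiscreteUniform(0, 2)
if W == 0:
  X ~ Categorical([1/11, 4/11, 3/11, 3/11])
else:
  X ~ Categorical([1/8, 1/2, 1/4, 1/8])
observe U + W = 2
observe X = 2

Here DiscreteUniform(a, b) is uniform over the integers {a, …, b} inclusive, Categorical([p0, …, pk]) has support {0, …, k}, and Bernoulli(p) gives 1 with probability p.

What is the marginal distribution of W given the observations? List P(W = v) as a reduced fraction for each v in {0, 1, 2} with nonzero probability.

Enumerate traces; 12 have nonzero weight after conditioning:
  (W=0, Z=0, Y=2, U=2, X=2) weight 1/330
  (W=0, Z=0, Y=3, U=2, X=2) weight 1/330
  (W=0, Z=1, Y=2, U=2, X=2) weight 2/165
  (W=0, Z=1, Y=3, U=2, X=2) weight 2/165
  (W=1, Z=0, Y=2, U=1, X=2) weight 1/144
  (W=1, Z=0, Y=3, U=1, X=2) weight 1/144
  (W=1, Z=1, Y=2, U=1, X=2) weight 1/144
  (W=1, Z=1, Y=3, U=1, X=2) weight 1/144
  (W=2, Z=0, Y=2, U=0, X=2) weight 1/144
  … 3 more
Group by W:
  weight(W=0) = 1/33
  weight(W=1) = 1/36
  weight(W=2) = 1/36
Total weight = 1/33 + 1/36 + 1/36 = 17/198
P(W=0 | obs) = 1/33 / 17/198 = 6/17
P(W=1 | obs) = 1/36 / 17/198 = 11/34
P(W=2 | obs) = 1/36 / 17/198 = 11/34

P(W=0) = 6/17, P(W=1) = 11/34, P(W=2) = 11/34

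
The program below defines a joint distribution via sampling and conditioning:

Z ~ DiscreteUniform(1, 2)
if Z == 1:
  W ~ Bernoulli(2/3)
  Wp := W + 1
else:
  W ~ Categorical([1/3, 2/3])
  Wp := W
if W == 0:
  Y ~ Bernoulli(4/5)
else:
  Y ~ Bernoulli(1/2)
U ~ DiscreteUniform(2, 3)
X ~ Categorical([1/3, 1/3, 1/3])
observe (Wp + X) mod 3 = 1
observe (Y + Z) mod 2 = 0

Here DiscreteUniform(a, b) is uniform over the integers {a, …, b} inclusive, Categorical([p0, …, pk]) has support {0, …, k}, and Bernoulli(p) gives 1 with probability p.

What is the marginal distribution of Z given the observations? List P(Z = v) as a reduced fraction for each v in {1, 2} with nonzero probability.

Enumerate traces; 8 have nonzero weight after conditioning:
  (Z=1, W=0, Y=1, U=2, X=0) weight 1/45
  (Z=1, W=0, Y=1, U=3, X=0) weight 1/45
  (Z=1, W=1, Y=1, U=2, X=2) weight 1/36
  (Z=1, W=1, Y=1, U=3, X=2) weight 1/36
  (Z=2, W=0, Y=0, U=2, X=1) weight 1/180
  (Z=2, W=0, Y=0, U=3, X=1) weight 1/180
  (Z=2, W=1, Y=0, U=2, X=0) weight 1/36
  (Z=2, W=1, Y=0, U=3, X=0) weight 1/36
Group by Z:
  weight(Z=1) = 1/10
  weight(Z=2) = 1/15
Total weight = 1/10 + 1/15 = 1/6
P(Z=1 | obs) = 1/10 / 1/6 = 3/5
P(Z=2 | obs) = 1/15 / 1/6 = 2/5

P(Z=1) = 3/5, P(Z=2) = 2/5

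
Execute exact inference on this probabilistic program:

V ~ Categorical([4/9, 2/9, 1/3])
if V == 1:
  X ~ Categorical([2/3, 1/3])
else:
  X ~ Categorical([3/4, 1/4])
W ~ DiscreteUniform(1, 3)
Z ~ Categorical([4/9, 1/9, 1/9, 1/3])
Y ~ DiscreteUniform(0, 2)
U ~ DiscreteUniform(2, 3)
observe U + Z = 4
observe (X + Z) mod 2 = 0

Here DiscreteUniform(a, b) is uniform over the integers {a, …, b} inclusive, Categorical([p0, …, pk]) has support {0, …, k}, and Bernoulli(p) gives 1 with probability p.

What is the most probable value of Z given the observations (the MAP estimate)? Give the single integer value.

Enumerate traces; 54 have nonzero weight after conditioning:
  (V=0, X=0, W=1, Z=2, Y=0, U=2) weight 1/486
  (V=0, X=0, W=1, Z=2, Y=1, U=2) weight 1/486
  (V=0, X=0, W=1, Z=2, Y=2, U=2) weight 1/486
  (V=0, X=0, W=2, Z=2, Y=0, U=2) weight 1/486
  (V=0, X=0, W=2, Z=2, Y=1, U=2) weight 1/486
  (V=0, X=0, W=2, Z=2, Y=2, U=2) weight 1/486
  (V=0, X=0, W=3, Z=2, Y=0, U=2) weight 1/486
  (V=0, X=0, W=3, Z=2, Y=1, U=2) weight 1/486
  (V=0, X=1, W=1, Z=1, Y=0, U=3) weight 1/1458
  … 45 more
Group by Z:
  weight(Z=1) = 29/1944
  weight(Z=2) = 79/1944
Total weight = 29/1944 + 79/1944 = 1/18
P(Z=1 | obs) = 29/1944 / 1/18 = 29/108
P(Z=2 | obs) = 79/1944 / 1/18 = 79/108
argmax = 2

argmax_v P(Z = v | obs) = 2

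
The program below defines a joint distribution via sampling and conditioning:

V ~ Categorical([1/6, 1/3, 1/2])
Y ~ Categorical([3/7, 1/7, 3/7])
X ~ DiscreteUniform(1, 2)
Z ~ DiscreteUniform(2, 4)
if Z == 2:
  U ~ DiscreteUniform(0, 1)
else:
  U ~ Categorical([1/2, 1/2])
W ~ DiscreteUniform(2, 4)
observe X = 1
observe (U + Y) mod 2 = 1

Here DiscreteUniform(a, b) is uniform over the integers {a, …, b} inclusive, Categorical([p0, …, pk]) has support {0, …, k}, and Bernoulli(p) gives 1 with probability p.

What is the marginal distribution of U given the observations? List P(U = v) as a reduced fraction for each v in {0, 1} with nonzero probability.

P(U=0) = 1/7, P(U=1) = 6/7

Enumerate traces; 81 have nonzero weight after conditioning:
  (V=0, Y=0, X=1, Z=2, U=1, W=2) weight 1/504
  (V=0, Y=0, X=1, Z=2, U=1, W=3) weight 1/504
  (V=0, Y=0, X=1, Z=2, U=1, W=4) weight 1/504
  (V=0, Y=0, X=1, Z=3, U=1, W=2) weight 1/504
  (V=0, Y=0, X=1, Z=3, U=1, W=3) weight 1/504
  (V=0, Y=0, X=1, Z=3, U=1, W=4) weight 1/504
  (V=0, Y=0, X=1, Z=4, U=1, W=2) weight 1/504
  (V=0, Y=0, X=1, Z=4, U=1, W=3) weight 1/504
  (V=0, Y=1, X=1, Z=2, U=0, W=2) weight 1/1512
  … 72 more
Group by U:
  weight(U=0) = 1/28
  weight(U=1) = 3/14
Total weight = 1/28 + 3/14 = 1/4
P(U=0 | obs) = 1/28 / 1/4 = 1/7
P(U=1 | obs) = 3/14 / 1/4 = 6/7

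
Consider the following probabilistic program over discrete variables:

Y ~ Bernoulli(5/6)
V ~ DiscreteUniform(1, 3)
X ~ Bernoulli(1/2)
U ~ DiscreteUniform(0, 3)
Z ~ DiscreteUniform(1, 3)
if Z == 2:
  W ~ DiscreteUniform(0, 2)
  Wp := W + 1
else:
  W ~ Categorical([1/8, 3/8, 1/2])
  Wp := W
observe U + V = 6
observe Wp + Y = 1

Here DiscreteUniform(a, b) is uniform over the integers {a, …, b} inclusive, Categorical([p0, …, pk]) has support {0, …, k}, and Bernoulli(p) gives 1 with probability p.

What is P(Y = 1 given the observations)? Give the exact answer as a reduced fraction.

P(Y = 1 | obs) = 15/28

Enumerate traces; 10 have nonzero weight after conditioning:
  (Y=0, V=3, X=0, U=3, Z=1, W=1) weight 1/1152
  (Y=0, V=3, X=0, U=3, Z=2, W=0) weight 1/1296
  (Y=0, V=3, X=0, U=3, Z=3, W=1) weight 1/1152
  (Y=0, V=3, X=1, U=3, Z=1, W=1) weight 1/1152
  (Y=0, V=3, X=1, U=3, Z=2, W=0) weight 1/1296
  (Y=0, V=3, X=1, U=3, Z=3, W=1) weight 1/1152
  (Y=1, V=3, X=0, U=3, Z=1, W=0) weight 5/3456
  (Y=1, V=3, X=0, U=3, Z=3, W=0) weight 5/3456
  … 2 more
Group by Y:
  weight(Y=0) = 13/2592
  weight(Y=1) = 5/864
Total weight = 13/2592 + 5/864 = 7/648
P(Y=0 | obs) = 13/2592 / 7/648 = 13/28
P(Y=1 | obs) = 5/864 / 7/648 = 15/28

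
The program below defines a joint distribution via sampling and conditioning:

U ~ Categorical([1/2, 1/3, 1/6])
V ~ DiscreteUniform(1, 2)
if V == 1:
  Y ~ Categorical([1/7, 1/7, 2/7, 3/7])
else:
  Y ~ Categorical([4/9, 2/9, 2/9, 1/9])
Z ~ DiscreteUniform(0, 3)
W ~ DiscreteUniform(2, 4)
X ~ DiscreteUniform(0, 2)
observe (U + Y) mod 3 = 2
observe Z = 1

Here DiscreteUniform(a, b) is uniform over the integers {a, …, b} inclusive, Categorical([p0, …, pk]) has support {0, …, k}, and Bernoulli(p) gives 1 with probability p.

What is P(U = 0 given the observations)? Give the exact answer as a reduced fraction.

Enumerate traces; 72 have nonzero weight after conditioning:
  (U=0, V=1, Y=2, Z=1, W=2, X=0) weight 1/504
  (U=0, V=1, Y=2, Z=1, W=2, X=1) weight 1/504
  (U=0, V=1, Y=2, Z=1, W=2, X=2) weight 1/504
  (U=0, V=1, Y=2, Z=1, W=3, X=0) weight 1/504
  (U=0, V=1, Y=2, Z=1, W=3, X=1) weight 1/504
  (U=0, V=1, Y=2, Z=1, W=3, X=2) weight 1/504
  (U=0, V=1, Y=2, Z=1, W=4, X=0) weight 1/504
  (U=0, V=1, Y=2, Z=1, W=4, X=1) weight 1/504
  (U=1, V=1, Y=1, Z=1, W=2, X=0) weight 1/1512
  (U=2, V=1, Y=0, Z=1, W=2, X=0) weight 1/3024
  … 62 more
Group by U:
  weight(U=0) = 2/63
  weight(U=1) = 23/1512
  weight(U=2) = 71/3024
Total weight = 2/63 + 23/1512 + 71/3024 = 71/1008
P(U=0 | obs) = 2/63 / 71/1008 = 32/71
P(U=1 | obs) = 23/1512 / 71/1008 = 46/213
P(U=2 | obs) = 71/3024 / 71/1008 = 1/3

P(U = 0 | obs) = 32/71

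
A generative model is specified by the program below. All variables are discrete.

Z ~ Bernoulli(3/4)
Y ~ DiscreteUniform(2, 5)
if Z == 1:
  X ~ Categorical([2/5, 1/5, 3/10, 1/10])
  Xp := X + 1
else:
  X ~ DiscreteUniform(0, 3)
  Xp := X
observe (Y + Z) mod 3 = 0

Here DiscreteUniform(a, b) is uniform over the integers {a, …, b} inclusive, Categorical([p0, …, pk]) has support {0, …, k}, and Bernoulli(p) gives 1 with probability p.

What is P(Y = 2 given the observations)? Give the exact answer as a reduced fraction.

Enumerate traces; 12 have nonzero weight after conditioning:
  (Z=0, Y=3, X=0) weight 1/64
  (Z=0, Y=3, X=1) weight 1/64
  (Z=0, Y=3, X=2) weight 1/64
  (Z=0, Y=3, X=3) weight 1/64
  (Z=1, Y=2, X=0) weight 3/40
  (Z=1, Y=2, X=1) weight 3/80
  (Z=1, Y=2, X=2) weight 9/160
  (Z=1, Y=2, X=3) weight 3/160
  (Z=1, Y=5, X=0) weight 3/40
  … 3 more
Group by Y:
  weight(Y=2) = 3/16
  weight(Y=3) = 1/16
  weight(Y=5) = 3/16
Total weight = 3/16 + 1/16 + 3/16 = 7/16
P(Y=2 | obs) = 3/16 / 7/16 = 3/7
P(Y=3 | obs) = 1/16 / 7/16 = 1/7
P(Y=5 | obs) = 3/16 / 7/16 = 3/7

P(Y = 2 | obs) = 3/7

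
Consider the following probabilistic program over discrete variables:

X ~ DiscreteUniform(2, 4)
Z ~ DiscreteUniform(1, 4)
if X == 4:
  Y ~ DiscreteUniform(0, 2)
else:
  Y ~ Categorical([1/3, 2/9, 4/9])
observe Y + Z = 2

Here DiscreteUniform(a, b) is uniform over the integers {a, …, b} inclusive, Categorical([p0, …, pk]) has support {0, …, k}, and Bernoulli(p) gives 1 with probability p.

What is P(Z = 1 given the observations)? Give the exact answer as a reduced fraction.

Enumerate traces; 6 have nonzero weight after conditioning:
  (X=2, Z=1, Y=1) weight 1/54
  (X=2, Z=2, Y=0) weight 1/36
  (X=3, Z=1, Y=1) weight 1/54
  (X=3, Z=2, Y=0) weight 1/36
  (X=4, Z=1, Y=1) weight 1/36
  (X=4, Z=2, Y=0) weight 1/36
Group by Z:
  weight(Z=1) = 7/108
  weight(Z=2) = 1/12
Total weight = 7/108 + 1/12 = 4/27
P(Z=1 | obs) = 7/108 / 4/27 = 7/16
P(Z=2 | obs) = 1/12 / 4/27 = 9/16

P(Z = 1 | obs) = 7/16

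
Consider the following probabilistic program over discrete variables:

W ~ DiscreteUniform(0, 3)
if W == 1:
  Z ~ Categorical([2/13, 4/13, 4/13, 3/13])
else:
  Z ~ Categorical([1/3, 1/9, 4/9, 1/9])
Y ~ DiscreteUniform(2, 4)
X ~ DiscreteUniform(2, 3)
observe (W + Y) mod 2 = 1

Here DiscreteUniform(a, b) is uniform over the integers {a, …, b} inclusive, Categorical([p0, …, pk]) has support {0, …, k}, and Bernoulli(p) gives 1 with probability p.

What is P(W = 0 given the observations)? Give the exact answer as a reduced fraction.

Enumerate traces; 48 have nonzero weight after conditioning:
  (W=0, Z=0, Y=3, X=2) weight 1/72
  (W=0, Z=0, Y=3, X=3) weight 1/72
  (W=0, Z=1, Y=3, X=2) weight 1/216
  (W=0, Z=1, Y=3, X=3) weight 1/216
  (W=0, Z=2, Y=3, X=2) weight 1/54
  (W=0, Z=2, Y=3, X=3) weight 1/54
  (W=0, Z=3, Y=3, X=2) weight 1/216
  (W=0, Z=3, Y=3, X=3) weight 1/216
  (W=1, Z=0, Y=2, X=2) weight 1/156
  (W=2, Z=0, Y=3, X=2) weight 1/72
  … 38 more
Group by W:
  weight(W=0) = 1/12
  weight(W=1) = 1/6
  weight(W=2) = 1/12
  weight(W=3) = 1/6
Total weight = 1/12 + 1/6 + 1/12 + 1/6 = 1/2
P(W=0 | obs) = 1/12 / 1/2 = 1/6
P(W=1 | obs) = 1/6 / 1/2 = 1/3
P(W=2 | obs) = 1/12 / 1/2 = 1/6
P(W=3 | obs) = 1/6 / 1/2 = 1/3

P(W = 0 | obs) = 1/6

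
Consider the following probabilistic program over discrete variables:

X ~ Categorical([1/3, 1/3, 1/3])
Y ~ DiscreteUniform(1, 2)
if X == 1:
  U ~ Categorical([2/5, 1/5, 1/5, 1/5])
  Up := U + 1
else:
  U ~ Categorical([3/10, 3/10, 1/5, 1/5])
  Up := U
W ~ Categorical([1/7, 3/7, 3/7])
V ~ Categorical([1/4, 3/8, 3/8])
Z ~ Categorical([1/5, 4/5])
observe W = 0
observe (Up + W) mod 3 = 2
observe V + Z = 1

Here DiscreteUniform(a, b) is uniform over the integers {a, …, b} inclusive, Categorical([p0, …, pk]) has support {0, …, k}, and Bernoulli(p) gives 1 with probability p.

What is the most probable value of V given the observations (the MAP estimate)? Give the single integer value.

argmax_v P(V = v | obs) = 0

Enumerate traces; 12 have nonzero weight after conditioning:
  (X=0, Y=1, U=2, W=0, V=0, Z=1) weight 1/1050
  (X=0, Y=1, U=2, W=0, V=1, Z=0) weight 1/2800
  (X=0, Y=2, U=2, W=0, V=0, Z=1) weight 1/1050
  (X=0, Y=2, U=2, W=0, V=1, Z=0) weight 1/2800
  (X=1, Y=1, U=1, W=0, V=0, Z=1) weight 1/1050
  (X=1, Y=1, U=1, W=0, V=1, Z=0) weight 1/2800
  (X=1, Y=2, U=1, W=0, V=0, Z=1) weight 1/1050
  (X=1, Y=2, U=1, W=0, V=1, Z=0) weight 1/2800
  … 4 more
Group by V:
  weight(V=0) = 1/175
  weight(V=1) = 3/1400
Total weight = 1/175 + 3/1400 = 11/1400
P(V=0 | obs) = 1/175 / 11/1400 = 8/11
P(V=1 | obs) = 3/1400 / 11/1400 = 3/11
argmax = 0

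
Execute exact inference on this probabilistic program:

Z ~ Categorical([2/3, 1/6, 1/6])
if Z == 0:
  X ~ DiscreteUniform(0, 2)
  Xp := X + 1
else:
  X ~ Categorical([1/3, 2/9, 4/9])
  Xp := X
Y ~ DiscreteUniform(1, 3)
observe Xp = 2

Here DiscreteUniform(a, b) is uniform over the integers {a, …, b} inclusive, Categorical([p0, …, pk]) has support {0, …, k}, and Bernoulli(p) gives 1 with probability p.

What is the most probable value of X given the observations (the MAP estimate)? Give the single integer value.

Enumerate traces; 9 have nonzero weight after conditioning:
  (Z=0, X=1, Y=1) weight 2/27
  (Z=0, X=1, Y=2) weight 2/27
  (Z=0, X=1, Y=3) weight 2/27
  (Z=1, X=2, Y=1) weight 2/81
  (Z=1, X=2, Y=2) weight 2/81
  (Z=1, X=2, Y=3) weight 2/81
  (Z=2, X=2, Y=1) weight 2/81
  (Z=2, X=2, Y=2) weight 2/81
  … 1 more
Group by X:
  weight(X=1) = 2/9
  weight(X=2) = 4/27
Total weight = 2/9 + 4/27 = 10/27
P(X=1 | obs) = 2/9 / 10/27 = 3/5
P(X=2 | obs) = 4/27 / 10/27 = 2/5
argmax = 1

argmax_v P(X = v | obs) = 1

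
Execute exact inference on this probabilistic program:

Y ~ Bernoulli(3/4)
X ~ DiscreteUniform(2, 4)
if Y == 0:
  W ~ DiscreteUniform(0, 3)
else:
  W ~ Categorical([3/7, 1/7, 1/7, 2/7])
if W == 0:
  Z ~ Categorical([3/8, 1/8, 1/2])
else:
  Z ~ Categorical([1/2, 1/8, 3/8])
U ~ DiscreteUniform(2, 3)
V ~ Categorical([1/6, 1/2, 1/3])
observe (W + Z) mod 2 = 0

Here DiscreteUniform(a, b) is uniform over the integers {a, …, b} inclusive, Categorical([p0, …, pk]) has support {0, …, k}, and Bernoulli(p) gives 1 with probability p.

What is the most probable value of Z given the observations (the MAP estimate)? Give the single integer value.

Enumerate traces; 216 have nonzero weight after conditioning:
  (Y=0, X=2, W=0, Z=0, U=2, V=0) weight 1/1536
  (Y=0, X=2, W=0, Z=0, U=2, V=1) weight 1/512
  (Y=0, X=2, W=0, Z=0, U=2, V=2) weight 1/768
  (Y=0, X=2, W=0, Z=0, U=3, V=0) weight 1/1536
  (Y=0, X=2, W=0, Z=0, U=3, V=1) weight 1/512
  (Y=0, X=2, W=0, Z=0, U=3, V=2) weight 1/768
  (Y=0, X=2, W=0, Z=2, U=2, V=0) weight 1/1152
  (Y=0, X=2, W=0, Z=2, U=2, V=1) weight 1/384
  (Y=0, X=2, W=1, Z=1, U=2, V=0) weight 1/4608
  … 207 more
Group by Z:
  weight(Z=0) = 205/896
  weight(Z=1) = 25/448
  weight(Z=2) = 229/896
Total weight = 205/896 + 25/448 + 229/896 = 121/224
P(Z=0 | obs) = 205/896 / 121/224 = 205/484
P(Z=1 | obs) = 25/448 / 121/224 = 25/242
P(Z=2 | obs) = 229/896 / 121/224 = 229/484
argmax = 2

argmax_v P(Z = v | obs) = 2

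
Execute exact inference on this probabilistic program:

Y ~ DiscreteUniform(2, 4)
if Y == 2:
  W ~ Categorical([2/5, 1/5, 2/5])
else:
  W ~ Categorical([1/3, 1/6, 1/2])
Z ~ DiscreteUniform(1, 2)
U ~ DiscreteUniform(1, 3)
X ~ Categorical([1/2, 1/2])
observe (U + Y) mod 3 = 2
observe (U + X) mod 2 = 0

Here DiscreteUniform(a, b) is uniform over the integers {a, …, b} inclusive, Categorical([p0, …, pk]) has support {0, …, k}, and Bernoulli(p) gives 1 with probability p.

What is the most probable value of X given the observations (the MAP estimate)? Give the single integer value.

argmax_v P(X = v | obs) = 1

Enumerate traces; 18 have nonzero weight after conditioning:
  (Y=2, W=0, Z=1, U=3, X=1) weight 1/90
  (Y=2, W=0, Z=2, U=3, X=1) weight 1/90
  (Y=2, W=1, Z=1, U=3, X=1) weight 1/180
  (Y=2, W=1, Z=2, U=3, X=1) weight 1/180
  (Y=2, W=2, Z=1, U=3, X=1) weight 1/90
  (Y=2, W=2, Z=2, U=3, X=1) weight 1/90
  (Y=3, W=0, Z=1, U=2, X=0) weight 1/108
  (Y=3, W=0, Z=2, U=2, X=0) weight 1/108
  … 10 more
Group by X:
  weight(X=0) = 1/18
  weight(X=1) = 1/9
Total weight = 1/18 + 1/9 = 1/6
P(X=0 | obs) = 1/18 / 1/6 = 1/3
P(X=1 | obs) = 1/9 / 1/6 = 2/3
argmax = 1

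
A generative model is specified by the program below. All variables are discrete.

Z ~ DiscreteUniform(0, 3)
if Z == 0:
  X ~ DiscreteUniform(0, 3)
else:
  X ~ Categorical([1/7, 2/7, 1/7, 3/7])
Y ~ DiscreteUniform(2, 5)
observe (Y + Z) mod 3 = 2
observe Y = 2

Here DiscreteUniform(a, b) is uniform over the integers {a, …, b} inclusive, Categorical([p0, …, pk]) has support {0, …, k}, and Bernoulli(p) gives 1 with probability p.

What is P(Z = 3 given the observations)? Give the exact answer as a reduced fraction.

Enumerate traces; 8 have nonzero weight after conditioning:
  (Z=0, X=0, Y=2) weight 1/64
  (Z=0, X=1, Y=2) weight 1/64
  (Z=0, X=2, Y=2) weight 1/64
  (Z=0, X=3, Y=2) weight 1/64
  (Z=3, X=0, Y=2) weight 1/112
  (Z=3, X=1, Y=2) weight 1/56
  (Z=3, X=2, Y=2) weight 1/112
  (Z=3, X=3, Y=2) weight 3/112
Group by Z:
  weight(Z=0) = 1/16
  weight(Z=3) = 1/16
Total weight = 1/16 + 1/16 = 1/8
P(Z=0 | obs) = 1/16 / 1/8 = 1/2
P(Z=3 | obs) = 1/16 / 1/8 = 1/2

P(Z = 3 | obs) = 1/2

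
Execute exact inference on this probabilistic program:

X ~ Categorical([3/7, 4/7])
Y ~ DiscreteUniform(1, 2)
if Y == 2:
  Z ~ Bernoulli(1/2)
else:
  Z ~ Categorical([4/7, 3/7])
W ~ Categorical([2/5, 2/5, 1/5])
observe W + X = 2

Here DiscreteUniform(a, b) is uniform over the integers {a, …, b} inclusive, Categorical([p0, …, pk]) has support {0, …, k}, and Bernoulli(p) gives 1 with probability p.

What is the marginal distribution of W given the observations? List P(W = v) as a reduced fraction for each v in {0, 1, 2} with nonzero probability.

P(W=1) = 8/11, P(W=2) = 3/11

Enumerate traces; 8 have nonzero weight after conditioning:
  (X=0, Y=1, Z=0, W=2) weight 6/245
  (X=0, Y=1, Z=1, W=2) weight 9/490
  (X=0, Y=2, Z=0, W=2) weight 3/140
  (X=0, Y=2, Z=1, W=2) weight 3/140
  (X=1, Y=1, Z=0, W=1) weight 16/245
  (X=1, Y=1, Z=1, W=1) weight 12/245
  (X=1, Y=2, Z=0, W=1) weight 2/35
  (X=1, Y=2, Z=1, W=1) weight 2/35
Group by W:
  weight(W=1) = 8/35
  weight(W=2) = 3/35
Total weight = 8/35 + 3/35 = 11/35
P(W=1 | obs) = 8/35 / 11/35 = 8/11
P(W=2 | obs) = 3/35 / 11/35 = 3/11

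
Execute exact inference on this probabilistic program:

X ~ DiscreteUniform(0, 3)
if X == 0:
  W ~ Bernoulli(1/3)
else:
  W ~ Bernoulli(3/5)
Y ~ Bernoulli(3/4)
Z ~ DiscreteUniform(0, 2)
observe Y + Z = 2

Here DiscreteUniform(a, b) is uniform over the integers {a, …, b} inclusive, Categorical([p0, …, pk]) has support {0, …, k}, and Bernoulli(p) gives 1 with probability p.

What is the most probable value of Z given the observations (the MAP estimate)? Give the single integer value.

Enumerate traces; 16 have nonzero weight after conditioning:
  (X=0, W=0, Y=0, Z=2) weight 1/72
  (X=0, W=0, Y=1, Z=1) weight 1/24
  (X=0, W=1, Y=0, Z=2) weight 1/144
  (X=0, W=1, Y=1, Z=1) weight 1/48
  (X=1, W=0, Y=0, Z=2) weight 1/120
  (X=1, W=0, Y=1, Z=1) weight 1/40
  (X=1, W=1, Y=0, Z=2) weight 1/80
  (X=1, W=1, Y=1, Z=1) weight 3/80
  … 8 more
Group by Z:
  weight(Z=1) = 1/4
  weight(Z=2) = 1/12
Total weight = 1/4 + 1/12 = 1/3
P(Z=1 | obs) = 1/4 / 1/3 = 3/4
P(Z=2 | obs) = 1/12 / 1/3 = 1/4
argmax = 1

argmax_v P(Z = v | obs) = 1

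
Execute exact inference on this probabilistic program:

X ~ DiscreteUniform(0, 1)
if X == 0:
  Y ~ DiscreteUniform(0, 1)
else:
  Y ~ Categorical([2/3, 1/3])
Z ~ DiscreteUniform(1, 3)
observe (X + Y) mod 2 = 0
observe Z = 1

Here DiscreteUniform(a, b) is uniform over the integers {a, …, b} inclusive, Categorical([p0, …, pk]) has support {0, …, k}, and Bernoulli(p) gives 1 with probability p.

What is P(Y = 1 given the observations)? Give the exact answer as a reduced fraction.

P(Y = 1 | obs) = 2/5

Enumerate traces; 2 have nonzero weight after conditioning:
  (X=0, Y=0, Z=1) weight 1/12
  (X=1, Y=1, Z=1) weight 1/18
Group by Y:
  weight(Y=0) = 1/12
  weight(Y=1) = 1/18
Total weight = 1/12 + 1/18 = 5/36
P(Y=0 | obs) = 1/12 / 5/36 = 3/5
P(Y=1 | obs) = 1/18 / 5/36 = 2/5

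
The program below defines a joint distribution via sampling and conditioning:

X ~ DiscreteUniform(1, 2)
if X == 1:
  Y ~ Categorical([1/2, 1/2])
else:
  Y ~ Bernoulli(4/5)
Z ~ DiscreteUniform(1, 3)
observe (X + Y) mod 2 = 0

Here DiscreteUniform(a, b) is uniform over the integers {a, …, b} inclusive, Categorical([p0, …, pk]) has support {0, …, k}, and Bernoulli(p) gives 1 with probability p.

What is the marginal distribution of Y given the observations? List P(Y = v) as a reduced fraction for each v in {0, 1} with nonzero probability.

Enumerate traces; 6 have nonzero weight after conditioning:
  (X=1, Y=1, Z=1) weight 1/12
  (X=1, Y=1, Z=2) weight 1/12
  (X=1, Y=1, Z=3) weight 1/12
  (X=2, Y=0, Z=1) weight 1/30
  (X=2, Y=0, Z=2) weight 1/30
  (X=2, Y=0, Z=3) weight 1/30
Group by Y:
  weight(Y=0) = 1/10
  weight(Y=1) = 1/4
Total weight = 1/10 + 1/4 = 7/20
P(Y=0 | obs) = 1/10 / 7/20 = 2/7
P(Y=1 | obs) = 1/4 / 7/20 = 5/7

P(Y=0) = 2/7, P(Y=1) = 5/7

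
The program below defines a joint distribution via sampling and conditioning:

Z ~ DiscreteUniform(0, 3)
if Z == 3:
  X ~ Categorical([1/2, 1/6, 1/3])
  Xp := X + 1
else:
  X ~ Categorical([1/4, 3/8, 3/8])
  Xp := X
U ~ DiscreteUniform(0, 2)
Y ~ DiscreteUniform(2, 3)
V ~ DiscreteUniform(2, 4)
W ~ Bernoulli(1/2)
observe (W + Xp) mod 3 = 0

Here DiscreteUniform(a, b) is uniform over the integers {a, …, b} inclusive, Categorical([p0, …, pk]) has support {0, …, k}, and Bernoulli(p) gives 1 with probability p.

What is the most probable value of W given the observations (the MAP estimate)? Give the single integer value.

Enumerate traces; 144 have nonzero weight after conditioning:
  (Z=0, X=0, U=0, Y=2, V=2, W=0) weight 1/576
  (Z=0, X=0, U=0, Y=2, V=3, W=0) weight 1/576
  (Z=0, X=0, U=0, Y=2, V=4, W=0) weight 1/576
  (Z=0, X=0, U=0, Y=3, V=2, W=0) weight 1/576
  (Z=0, X=0, U=0, Y=3, V=3, W=0) weight 1/576
  (Z=0, X=0, U=0, Y=3, V=4, W=0) weight 1/576
  (Z=0, X=0, U=1, Y=2, V=2, W=0) weight 1/576
  (Z=0, X=0, U=1, Y=2, V=3, W=0) weight 1/576
  (Z=0, X=2, U=0, Y=2, V=2, W=1) weight 1/384
  … 135 more
Group by W:
  weight(W=0) = 13/96
  weight(W=1) = 31/192
Total weight = 13/96 + 31/192 = 19/64
P(W=0 | obs) = 13/96 / 19/64 = 26/57
P(W=1 | obs) = 31/192 / 19/64 = 31/57
argmax = 1

argmax_v P(W = v | obs) = 1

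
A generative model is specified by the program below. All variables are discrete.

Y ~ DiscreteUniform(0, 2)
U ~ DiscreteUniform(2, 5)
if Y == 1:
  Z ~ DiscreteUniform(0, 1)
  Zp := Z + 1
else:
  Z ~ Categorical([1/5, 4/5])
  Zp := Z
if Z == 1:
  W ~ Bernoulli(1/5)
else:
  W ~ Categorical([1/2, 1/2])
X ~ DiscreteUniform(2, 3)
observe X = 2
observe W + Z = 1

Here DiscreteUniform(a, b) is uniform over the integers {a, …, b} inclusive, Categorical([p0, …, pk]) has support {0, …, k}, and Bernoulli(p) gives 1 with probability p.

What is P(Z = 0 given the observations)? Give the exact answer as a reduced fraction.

Enumerate traces; 24 have nonzero weight after conditioning:
  (Y=0, U=2, Z=0, W=1, X=2) weight 1/240
  (Y=0, U=2, Z=1, W=0, X=2) weight 2/75
  (Y=0, U=3, Z=0, W=1, X=2) weight 1/240
  (Y=0, U=3, Z=1, W=0, X=2) weight 2/75
  (Y=0, U=4, Z=0, W=1, X=2) weight 1/240
  (Y=0, U=4, Z=1, W=0, X=2) weight 2/75
  (Y=0, U=5, Z=0, W=1, X=2) weight 1/240
  (Y=0, U=5, Z=1, W=0, X=2) weight 2/75
  … 16 more
Group by Z:
  weight(Z=0) = 3/40
  weight(Z=1) = 7/25
Total weight = 3/40 + 7/25 = 71/200
P(Z=0 | obs) = 3/40 / 71/200 = 15/71
P(Z=1 | obs) = 7/25 / 71/200 = 56/71

P(Z = 0 | obs) = 15/71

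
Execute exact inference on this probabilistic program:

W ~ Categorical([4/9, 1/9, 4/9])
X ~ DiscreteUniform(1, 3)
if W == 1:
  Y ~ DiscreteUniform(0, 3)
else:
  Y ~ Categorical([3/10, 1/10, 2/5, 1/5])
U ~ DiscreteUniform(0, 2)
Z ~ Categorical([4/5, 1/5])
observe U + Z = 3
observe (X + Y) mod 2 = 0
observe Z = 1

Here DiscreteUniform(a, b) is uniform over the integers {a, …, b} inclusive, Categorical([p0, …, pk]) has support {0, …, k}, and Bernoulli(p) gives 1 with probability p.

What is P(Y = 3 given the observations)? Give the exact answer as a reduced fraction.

P(Y = 3 | obs) = 37/119

Enumerate traces; 18 have nonzero weight after conditioning:
  (W=0, X=1, Y=1, U=2, Z=1) weight 2/2025
  (W=0, X=1, Y=3, U=2, Z=1) weight 4/2025
  (W=0, X=2, Y=0, U=2, Z=1) weight 2/675
  (W=0, X=2, Y=2, U=2, Z=1) weight 8/2025
  (W=0, X=3, Y=1, U=2, Z=1) weight 2/2025
  (W=0, X=3, Y=3, U=2, Z=1) weight 4/2025
  (W=1, X=1, Y=1, U=2, Z=1) weight 1/1620
  (W=1, X=1, Y=3, U=2, Z=1) weight 1/1620
  … 10 more
Group by Y:
  weight(Y=0) = 53/8100
  weight(Y=1) = 7/1350
  weight(Y=2) = 23/2700
  weight(Y=3) = 37/4050
Total weight = 53/8100 + 7/1350 + 23/2700 + 37/4050 = 119/4050
P(Y=0 | obs) = 53/8100 / 119/4050 = 53/238
P(Y=1 | obs) = 7/1350 / 119/4050 = 3/17
P(Y=2 | obs) = 23/2700 / 119/4050 = 69/238
P(Y=3 | obs) = 37/4050 / 119/4050 = 37/119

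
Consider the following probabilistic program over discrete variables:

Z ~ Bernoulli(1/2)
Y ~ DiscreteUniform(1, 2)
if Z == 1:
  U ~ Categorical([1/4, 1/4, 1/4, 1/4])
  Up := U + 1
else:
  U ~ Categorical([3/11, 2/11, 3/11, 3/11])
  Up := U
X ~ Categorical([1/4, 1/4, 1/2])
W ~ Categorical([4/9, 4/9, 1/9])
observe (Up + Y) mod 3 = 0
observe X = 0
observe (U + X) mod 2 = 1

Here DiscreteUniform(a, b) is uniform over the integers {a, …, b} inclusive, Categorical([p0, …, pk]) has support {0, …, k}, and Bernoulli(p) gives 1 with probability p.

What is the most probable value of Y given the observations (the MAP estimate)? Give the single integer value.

Enumerate traces; 9 have nonzero weight after conditioning:
  (Z=0, Y=2, U=1, X=0, W=0) weight 1/198
  (Z=0, Y=2, U=1, X=0, W=1) weight 1/198
  (Z=0, Y=2, U=1, X=0, W=2) weight 1/792
  (Z=1, Y=1, U=1, X=0, W=0) weight 1/144
  (Z=1, Y=1, U=1, X=0, W=1) weight 1/144
  (Z=1, Y=1, U=1, X=0, W=2) weight 1/576
  (Z=1, Y=2, U=3, X=0, W=0) weight 1/144
  (Z=1, Y=2, U=3, X=0, W=1) weight 1/144
  … 1 more
Group by Y:
  weight(Y=1) = 1/64
  weight(Y=2) = 19/704
Total weight = 1/64 + 19/704 = 15/352
P(Y=1 | obs) = 1/64 / 15/352 = 11/30
P(Y=2 | obs) = 19/704 / 15/352 = 19/30
argmax = 2

argmax_v P(Y = v | obs) = 2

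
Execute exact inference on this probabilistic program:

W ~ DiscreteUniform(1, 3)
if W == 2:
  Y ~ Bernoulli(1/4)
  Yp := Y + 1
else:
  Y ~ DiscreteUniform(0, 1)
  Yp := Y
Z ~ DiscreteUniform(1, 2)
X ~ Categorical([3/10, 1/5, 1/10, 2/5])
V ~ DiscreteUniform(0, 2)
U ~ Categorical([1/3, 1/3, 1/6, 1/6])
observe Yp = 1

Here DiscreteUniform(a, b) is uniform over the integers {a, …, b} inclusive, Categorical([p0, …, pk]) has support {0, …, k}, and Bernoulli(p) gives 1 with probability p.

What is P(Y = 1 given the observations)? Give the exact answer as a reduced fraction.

P(Y = 1 | obs) = 4/7

Enumerate traces; 288 have nonzero weight after conditioning:
  (W=1, Y=1, Z=1, X=0, V=0, U=0) weight 1/360
  (W=1, Y=1, Z=1, X=0, V=0, U=1) weight 1/360
  (W=1, Y=1, Z=1, X=0, V=0, U=2) weight 1/720
  (W=1, Y=1, Z=1, X=0, V=0, U=3) weight 1/720
  (W=1, Y=1, Z=1, X=0, V=1, U=0) weight 1/360
  (W=1, Y=1, Z=1, X=0, V=1, U=1) weight 1/360
  (W=1, Y=1, Z=1, X=0, V=1, U=2) weight 1/720
  (W=1, Y=1, Z=1, X=0, V=1, U=3) weight 1/720
  (W=2, Y=0, Z=1, X=0, V=0, U=0) weight 1/240
  … 279 more
Group by Y:
  weight(Y=0) = 1/4
  weight(Y=1) = 1/3
Total weight = 1/4 + 1/3 = 7/12
P(Y=0 | obs) = 1/4 / 7/12 = 3/7
P(Y=1 | obs) = 1/3 / 7/12 = 4/7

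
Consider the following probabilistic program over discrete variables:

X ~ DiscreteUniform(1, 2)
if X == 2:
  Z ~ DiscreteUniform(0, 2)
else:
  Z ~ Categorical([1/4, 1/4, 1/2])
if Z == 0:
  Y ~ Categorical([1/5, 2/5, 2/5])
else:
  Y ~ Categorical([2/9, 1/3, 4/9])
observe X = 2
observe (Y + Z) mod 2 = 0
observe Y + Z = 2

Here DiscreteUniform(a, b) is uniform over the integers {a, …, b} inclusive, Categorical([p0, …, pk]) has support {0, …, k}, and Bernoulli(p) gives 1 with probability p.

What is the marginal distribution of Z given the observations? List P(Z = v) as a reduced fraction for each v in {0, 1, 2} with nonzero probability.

P(Z=0) = 18/43, P(Z=1) = 15/43, P(Z=2) = 10/43

Enumerate traces; 3 have nonzero weight after conditioning:
  (X=2, Z=0, Y=2) weight 1/15
  (X=2, Z=1, Y=1) weight 1/18
  (X=2, Z=2, Y=0) weight 1/27
Group by Z:
  weight(Z=0) = 1/15
  weight(Z=1) = 1/18
  weight(Z=2) = 1/27
Total weight = 1/15 + 1/18 + 1/27 = 43/270
P(Z=0 | obs) = 1/15 / 43/270 = 18/43
P(Z=1 | obs) = 1/18 / 43/270 = 15/43
P(Z=2 | obs) = 1/27 / 43/270 = 10/43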